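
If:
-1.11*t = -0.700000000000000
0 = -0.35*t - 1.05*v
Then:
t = 0.63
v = -0.21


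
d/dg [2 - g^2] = -2*g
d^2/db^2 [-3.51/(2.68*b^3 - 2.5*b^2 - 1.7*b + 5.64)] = ((56.4408*b - 17.55)*(2.68*b^3 - 2.5*b^2 - 1.7*b + 5.64) - 3.51*(-16.08*b^2 + 10.0*b + 3.4)*(-8.04*b^2 + 5.0*b + 1.7))/(2.68*b^3 - 2.5*b^2 - 1.7*b + 5.64)^3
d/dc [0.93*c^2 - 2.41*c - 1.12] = 1.86*c - 2.41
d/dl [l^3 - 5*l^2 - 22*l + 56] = 3*l^2 - 10*l - 22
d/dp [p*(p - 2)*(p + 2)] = 3*p^2 - 4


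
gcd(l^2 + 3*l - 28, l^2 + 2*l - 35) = l + 7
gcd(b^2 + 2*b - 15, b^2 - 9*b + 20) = 1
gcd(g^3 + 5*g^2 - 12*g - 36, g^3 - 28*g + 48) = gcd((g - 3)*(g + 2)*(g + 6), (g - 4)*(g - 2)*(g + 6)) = g + 6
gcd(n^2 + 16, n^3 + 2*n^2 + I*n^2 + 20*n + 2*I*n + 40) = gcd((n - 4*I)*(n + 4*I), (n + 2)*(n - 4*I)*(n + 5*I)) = n - 4*I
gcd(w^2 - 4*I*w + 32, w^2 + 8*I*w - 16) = w + 4*I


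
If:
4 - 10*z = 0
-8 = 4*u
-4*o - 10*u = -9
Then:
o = 29/4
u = -2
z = 2/5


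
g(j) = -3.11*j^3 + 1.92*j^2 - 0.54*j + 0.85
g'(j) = -9.33*j^2 + 3.84*j - 0.54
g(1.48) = -5.83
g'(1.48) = -15.29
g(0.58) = 0.58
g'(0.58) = -1.45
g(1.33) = -3.79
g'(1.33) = -11.94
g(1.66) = -8.98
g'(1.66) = -19.88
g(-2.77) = 83.18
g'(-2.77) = -82.76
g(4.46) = -239.27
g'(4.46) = -169.00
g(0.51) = 0.66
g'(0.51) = -1.01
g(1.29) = -3.33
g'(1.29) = -11.11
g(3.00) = -67.46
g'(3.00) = -72.99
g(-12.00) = 5657.89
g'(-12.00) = -1390.14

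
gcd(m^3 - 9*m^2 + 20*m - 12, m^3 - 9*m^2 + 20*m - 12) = m^3 - 9*m^2 + 20*m - 12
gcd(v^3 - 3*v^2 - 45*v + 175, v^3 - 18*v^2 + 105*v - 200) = v^2 - 10*v + 25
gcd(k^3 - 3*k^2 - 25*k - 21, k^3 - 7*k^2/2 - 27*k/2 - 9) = k + 1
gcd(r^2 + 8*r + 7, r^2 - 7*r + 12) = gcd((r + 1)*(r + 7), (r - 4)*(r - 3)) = 1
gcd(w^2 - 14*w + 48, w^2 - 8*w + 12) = w - 6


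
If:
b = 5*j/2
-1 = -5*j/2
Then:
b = 1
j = 2/5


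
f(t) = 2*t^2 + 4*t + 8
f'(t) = 4*t + 4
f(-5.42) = 45.07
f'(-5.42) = -17.68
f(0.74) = 12.06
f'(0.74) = 6.96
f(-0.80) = 6.08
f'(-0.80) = 0.80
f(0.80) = 12.48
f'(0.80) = 7.20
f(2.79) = 34.73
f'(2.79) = 15.16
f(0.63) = 11.31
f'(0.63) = 6.52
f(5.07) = 79.69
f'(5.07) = 24.28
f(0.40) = 9.92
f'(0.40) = 5.60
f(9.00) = 206.00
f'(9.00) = 40.00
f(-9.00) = 134.00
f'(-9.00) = -32.00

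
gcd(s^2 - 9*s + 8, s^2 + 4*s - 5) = s - 1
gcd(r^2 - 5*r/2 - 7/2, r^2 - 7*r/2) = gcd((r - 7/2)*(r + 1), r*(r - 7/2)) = r - 7/2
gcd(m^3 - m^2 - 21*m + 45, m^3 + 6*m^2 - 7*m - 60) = m^2 + 2*m - 15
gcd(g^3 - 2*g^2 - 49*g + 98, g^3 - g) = 1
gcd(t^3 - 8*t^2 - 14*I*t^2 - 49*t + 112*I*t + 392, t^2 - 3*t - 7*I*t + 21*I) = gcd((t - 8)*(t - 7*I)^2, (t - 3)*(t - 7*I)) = t - 7*I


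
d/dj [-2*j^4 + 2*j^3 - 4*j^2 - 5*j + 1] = -8*j^3 + 6*j^2 - 8*j - 5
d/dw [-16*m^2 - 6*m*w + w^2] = -6*m + 2*w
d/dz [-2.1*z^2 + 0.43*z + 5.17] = 0.43 - 4.2*z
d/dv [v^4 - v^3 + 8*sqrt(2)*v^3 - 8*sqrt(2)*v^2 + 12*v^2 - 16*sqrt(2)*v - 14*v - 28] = 4*v^3 - 3*v^2 + 24*sqrt(2)*v^2 - 16*sqrt(2)*v + 24*v - 16*sqrt(2) - 14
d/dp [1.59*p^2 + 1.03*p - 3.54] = 3.18*p + 1.03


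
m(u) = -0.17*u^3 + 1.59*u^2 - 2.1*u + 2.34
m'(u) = -0.51*u^2 + 3.18*u - 2.1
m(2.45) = 4.24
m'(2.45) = 2.63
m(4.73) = 9.99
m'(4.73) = 1.53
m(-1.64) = 10.81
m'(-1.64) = -8.69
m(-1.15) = 7.12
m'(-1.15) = -6.43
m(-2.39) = 18.76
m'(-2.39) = -12.61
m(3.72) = 7.78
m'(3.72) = 2.67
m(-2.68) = 22.66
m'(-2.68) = -14.29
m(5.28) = 10.56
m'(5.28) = 0.47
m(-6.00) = 108.90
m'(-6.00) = -39.54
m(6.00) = 10.26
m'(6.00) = -1.38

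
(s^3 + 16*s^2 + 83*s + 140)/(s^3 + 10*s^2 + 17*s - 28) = (s + 5)/(s - 1)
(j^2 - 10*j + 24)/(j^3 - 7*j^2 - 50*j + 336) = (j - 4)/(j^2 - j - 56)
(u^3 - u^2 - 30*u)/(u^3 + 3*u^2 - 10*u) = (u - 6)/(u - 2)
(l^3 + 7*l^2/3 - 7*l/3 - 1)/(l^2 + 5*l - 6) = (l^2 + 10*l/3 + 1)/(l + 6)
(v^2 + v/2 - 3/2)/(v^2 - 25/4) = 2*(2*v^2 + v - 3)/(4*v^2 - 25)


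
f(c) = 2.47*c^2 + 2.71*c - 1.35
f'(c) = 4.94*c + 2.71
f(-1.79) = 1.71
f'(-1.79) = -6.13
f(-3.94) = 26.32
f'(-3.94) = -16.75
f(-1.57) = 0.48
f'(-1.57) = -5.05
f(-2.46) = 6.93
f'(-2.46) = -9.44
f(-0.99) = -1.61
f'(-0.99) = -2.18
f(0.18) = -0.78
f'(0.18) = 3.60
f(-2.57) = 8.00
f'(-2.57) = -9.99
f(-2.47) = 7.03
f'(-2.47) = -9.49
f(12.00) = 386.85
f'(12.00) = 61.99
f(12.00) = 386.85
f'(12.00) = 61.99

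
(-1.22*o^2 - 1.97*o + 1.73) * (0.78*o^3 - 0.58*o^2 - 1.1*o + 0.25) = -0.9516*o^5 - 0.829*o^4 + 3.834*o^3 + 0.8586*o^2 - 2.3955*o + 0.4325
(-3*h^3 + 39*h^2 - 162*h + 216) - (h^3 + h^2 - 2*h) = -4*h^3 + 38*h^2 - 160*h + 216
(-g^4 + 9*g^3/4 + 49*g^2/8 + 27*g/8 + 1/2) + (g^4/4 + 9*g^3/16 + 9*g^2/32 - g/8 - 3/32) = -3*g^4/4 + 45*g^3/16 + 205*g^2/32 + 13*g/4 + 13/32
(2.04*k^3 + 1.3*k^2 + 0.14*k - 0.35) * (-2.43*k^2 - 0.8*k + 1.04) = -4.9572*k^5 - 4.791*k^4 + 0.7414*k^3 + 2.0905*k^2 + 0.4256*k - 0.364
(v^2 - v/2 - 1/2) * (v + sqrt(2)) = v^3 - v^2/2 + sqrt(2)*v^2 - sqrt(2)*v/2 - v/2 - sqrt(2)/2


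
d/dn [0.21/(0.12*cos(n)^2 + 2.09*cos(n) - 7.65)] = (0.0504*cos(n) + 0.4389)*sin(n)/(0.12*cos(n)^2 + 2.09*cos(n) - 7.65)^2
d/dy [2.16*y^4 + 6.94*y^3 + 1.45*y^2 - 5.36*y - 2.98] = 8.64*y^3 + 20.82*y^2 + 2.9*y - 5.36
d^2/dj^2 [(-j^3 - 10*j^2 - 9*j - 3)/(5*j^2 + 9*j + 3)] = 6*(53*j^3 + 48*j^2 - 9*j - 15)/(125*j^6 + 675*j^5 + 1440*j^4 + 1539*j^3 + 864*j^2 + 243*j + 27)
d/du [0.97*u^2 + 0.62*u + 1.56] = 1.94*u + 0.62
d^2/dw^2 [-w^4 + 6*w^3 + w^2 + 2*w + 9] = -12*w^2 + 36*w + 2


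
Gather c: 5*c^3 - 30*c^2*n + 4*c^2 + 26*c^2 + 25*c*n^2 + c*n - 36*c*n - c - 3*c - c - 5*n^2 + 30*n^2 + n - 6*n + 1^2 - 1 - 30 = 5*c^3 + c^2*(30 - 30*n) + c*(25*n^2 - 35*n - 5) + 25*n^2 - 5*n - 30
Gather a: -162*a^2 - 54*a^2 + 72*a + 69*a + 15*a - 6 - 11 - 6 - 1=-216*a^2 + 156*a - 24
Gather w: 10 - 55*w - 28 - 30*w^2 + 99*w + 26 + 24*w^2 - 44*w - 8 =-6*w^2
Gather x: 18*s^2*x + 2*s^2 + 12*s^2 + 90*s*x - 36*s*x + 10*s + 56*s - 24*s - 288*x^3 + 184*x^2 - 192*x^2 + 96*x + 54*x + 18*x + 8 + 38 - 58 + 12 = 14*s^2 + 42*s - 288*x^3 - 8*x^2 + x*(18*s^2 + 54*s + 168)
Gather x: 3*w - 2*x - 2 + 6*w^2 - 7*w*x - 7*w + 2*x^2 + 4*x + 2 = 6*w^2 - 4*w + 2*x^2 + x*(2 - 7*w)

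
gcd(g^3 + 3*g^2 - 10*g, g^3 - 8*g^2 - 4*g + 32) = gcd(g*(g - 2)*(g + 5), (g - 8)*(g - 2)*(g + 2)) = g - 2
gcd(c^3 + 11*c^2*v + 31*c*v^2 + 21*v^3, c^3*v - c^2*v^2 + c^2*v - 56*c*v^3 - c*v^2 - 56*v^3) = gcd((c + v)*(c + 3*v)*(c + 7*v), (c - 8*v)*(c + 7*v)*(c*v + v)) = c + 7*v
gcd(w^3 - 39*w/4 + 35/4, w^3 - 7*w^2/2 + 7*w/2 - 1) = w - 1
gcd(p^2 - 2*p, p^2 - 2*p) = p^2 - 2*p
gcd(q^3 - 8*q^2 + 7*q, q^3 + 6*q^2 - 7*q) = q^2 - q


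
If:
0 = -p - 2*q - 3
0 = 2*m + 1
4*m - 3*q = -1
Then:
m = -1/2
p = -7/3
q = -1/3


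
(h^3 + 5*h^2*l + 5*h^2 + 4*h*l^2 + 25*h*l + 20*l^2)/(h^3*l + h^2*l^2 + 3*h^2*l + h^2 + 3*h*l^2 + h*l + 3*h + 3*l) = (h^2 + 4*h*l + 5*h + 20*l)/(h^2*l + 3*h*l + h + 3)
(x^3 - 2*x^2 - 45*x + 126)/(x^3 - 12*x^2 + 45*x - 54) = (x + 7)/(x - 3)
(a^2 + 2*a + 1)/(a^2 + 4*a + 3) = (a + 1)/(a + 3)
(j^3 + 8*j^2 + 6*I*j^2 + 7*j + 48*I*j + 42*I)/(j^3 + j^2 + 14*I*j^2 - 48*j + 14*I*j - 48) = (j + 7)/(j + 8*I)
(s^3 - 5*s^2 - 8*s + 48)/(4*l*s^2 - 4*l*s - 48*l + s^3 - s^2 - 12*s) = (s - 4)/(4*l + s)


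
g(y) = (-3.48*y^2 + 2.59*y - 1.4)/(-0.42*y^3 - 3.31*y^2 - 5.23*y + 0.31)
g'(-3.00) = 12.61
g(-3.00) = 16.53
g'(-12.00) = -0.31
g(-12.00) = -1.71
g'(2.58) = 0.06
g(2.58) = 0.42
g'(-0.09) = -9.30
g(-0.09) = -2.20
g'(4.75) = -0.00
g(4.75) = 0.47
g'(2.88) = 0.04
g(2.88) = 0.44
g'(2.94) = 0.04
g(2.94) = 0.44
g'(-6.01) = -125.29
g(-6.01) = -42.47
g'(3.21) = 0.03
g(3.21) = 0.45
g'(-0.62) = 1.67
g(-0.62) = -1.82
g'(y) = (2.59 - 6.96*y)/(-0.42*y^3 - 3.31*y^2 - 5.23*y + 0.31) + (-3.48*y^2 + 2.59*y - 1.4)*(1.26*y^2 + 6.62*y + 5.23)/(-0.42*y^3 - 3.31*y^2 - 5.23*y + 0.31)^2 = (-1.4616*y^4 + 2.1756*y^3 + 25.0093*y^2 - 11.4256*y - 6.5191)/(0.1764*y^6 + 2.7804*y^5 + 15.3493*y^4 + 34.3622*y^3 + 25.3007*y^2 - 3.2426*y + 0.0961)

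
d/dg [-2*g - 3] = -2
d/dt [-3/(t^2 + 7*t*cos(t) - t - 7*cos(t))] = 3*(-7*t*sin(t) + 2*t + 7*sqrt(2)*sin(t + pi/4) - 1)/((t - 1)^2*(t + 7*cos(t))^2)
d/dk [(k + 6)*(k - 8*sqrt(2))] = 2*k - 8*sqrt(2) + 6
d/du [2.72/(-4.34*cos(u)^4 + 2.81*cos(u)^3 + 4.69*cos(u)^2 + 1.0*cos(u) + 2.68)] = (-47.2192*cos(u)^3 + 22.9296*cos(u)^2 + 25.5136*cos(u) + 2.72)*sin(u)/(-4.34*cos(u)^4 + 2.81*cos(u)^3 + 4.69*cos(u)^2 + 1.0*cos(u) + 2.68)^2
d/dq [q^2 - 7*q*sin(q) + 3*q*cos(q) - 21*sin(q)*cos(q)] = -3*q*sin(q) - 7*q*cos(q) + 2*q - 7*sin(q) + 3*cos(q) - 21*cos(2*q)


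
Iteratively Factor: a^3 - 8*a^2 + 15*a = (a - 5)*(a^2 - 3*a) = (a - 5)*(a - 3)*(a)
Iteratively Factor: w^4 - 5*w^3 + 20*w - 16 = (w + 2)*(w^3 - 7*w^2 + 14*w - 8) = (w - 4)*(w + 2)*(w^2 - 3*w + 2) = (w - 4)*(w - 1)*(w + 2)*(w - 2)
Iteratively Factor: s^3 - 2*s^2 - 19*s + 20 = (s - 5)*(s^2 + 3*s - 4) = (s - 5)*(s - 1)*(s + 4)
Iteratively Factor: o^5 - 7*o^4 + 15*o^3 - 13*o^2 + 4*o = (o - 1)*(o^4 - 6*o^3 + 9*o^2 - 4*o) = (o - 4)*(o - 1)*(o^3 - 2*o^2 + o) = (o - 4)*(o - 1)^2*(o^2 - o) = o*(o - 4)*(o - 1)^2*(o - 1)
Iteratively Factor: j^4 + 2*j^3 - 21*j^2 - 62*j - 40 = (j - 5)*(j^3 + 7*j^2 + 14*j + 8) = (j - 5)*(j + 2)*(j^2 + 5*j + 4) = (j - 5)*(j + 1)*(j + 2)*(j + 4)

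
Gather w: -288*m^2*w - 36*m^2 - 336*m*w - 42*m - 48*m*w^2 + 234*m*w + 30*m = -36*m^2 - 48*m*w^2 - 12*m + w*(-288*m^2 - 102*m)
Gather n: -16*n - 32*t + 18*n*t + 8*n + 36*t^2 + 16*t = n*(18*t - 8) + 36*t^2 - 16*t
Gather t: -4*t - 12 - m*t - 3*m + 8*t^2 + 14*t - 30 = -3*m + 8*t^2 + t*(10 - m) - 42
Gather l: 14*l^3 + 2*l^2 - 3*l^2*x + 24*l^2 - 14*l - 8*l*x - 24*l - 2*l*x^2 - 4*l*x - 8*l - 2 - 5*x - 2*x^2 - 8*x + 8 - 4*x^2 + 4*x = 14*l^3 + l^2*(26 - 3*x) + l*(-2*x^2 - 12*x - 46) - 6*x^2 - 9*x + 6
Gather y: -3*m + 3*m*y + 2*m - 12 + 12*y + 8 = -m + y*(3*m + 12) - 4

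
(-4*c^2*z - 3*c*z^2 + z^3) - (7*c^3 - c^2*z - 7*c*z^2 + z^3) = -7*c^3 - 3*c^2*z + 4*c*z^2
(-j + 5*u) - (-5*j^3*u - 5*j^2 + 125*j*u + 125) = 5*j^3*u + 5*j^2 - 125*j*u - j + 5*u - 125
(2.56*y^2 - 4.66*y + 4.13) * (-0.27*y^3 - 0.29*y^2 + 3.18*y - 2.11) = -0.6912*y^5 + 0.5158*y^4 + 8.3771*y^3 - 21.4181*y^2 + 22.966*y - 8.7143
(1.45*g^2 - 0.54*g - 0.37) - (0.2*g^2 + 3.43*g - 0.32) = 1.25*g^2 - 3.97*g - 0.05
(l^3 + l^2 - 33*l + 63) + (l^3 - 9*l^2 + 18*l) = 2*l^3 - 8*l^2 - 15*l + 63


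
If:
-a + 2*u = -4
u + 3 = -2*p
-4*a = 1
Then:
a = -1/4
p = -7/16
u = -17/8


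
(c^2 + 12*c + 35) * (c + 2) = c^3 + 14*c^2 + 59*c + 70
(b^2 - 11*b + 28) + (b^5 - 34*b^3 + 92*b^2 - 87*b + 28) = b^5 - 34*b^3 + 93*b^2 - 98*b + 56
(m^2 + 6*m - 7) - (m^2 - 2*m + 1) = 8*m - 8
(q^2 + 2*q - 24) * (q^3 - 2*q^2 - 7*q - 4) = q^5 - 35*q^3 + 30*q^2 + 160*q + 96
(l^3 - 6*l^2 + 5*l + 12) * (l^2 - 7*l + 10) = l^5 - 13*l^4 + 57*l^3 - 83*l^2 - 34*l + 120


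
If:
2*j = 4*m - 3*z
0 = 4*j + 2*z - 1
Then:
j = 1/4 - z/2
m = z/2 + 1/8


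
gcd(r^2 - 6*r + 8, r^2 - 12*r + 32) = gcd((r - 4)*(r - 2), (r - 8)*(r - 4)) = r - 4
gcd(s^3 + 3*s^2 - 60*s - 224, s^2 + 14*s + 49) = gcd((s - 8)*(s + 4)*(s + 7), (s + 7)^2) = s + 7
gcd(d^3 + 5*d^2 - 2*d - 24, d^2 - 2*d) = d - 2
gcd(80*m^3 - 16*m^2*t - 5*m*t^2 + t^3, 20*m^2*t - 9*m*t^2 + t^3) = 20*m^2 - 9*m*t + t^2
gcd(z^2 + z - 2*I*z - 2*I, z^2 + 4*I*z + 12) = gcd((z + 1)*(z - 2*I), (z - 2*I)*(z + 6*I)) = z - 2*I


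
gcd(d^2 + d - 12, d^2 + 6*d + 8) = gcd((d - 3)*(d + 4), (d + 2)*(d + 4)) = d + 4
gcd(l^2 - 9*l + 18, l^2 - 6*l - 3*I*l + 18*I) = l - 6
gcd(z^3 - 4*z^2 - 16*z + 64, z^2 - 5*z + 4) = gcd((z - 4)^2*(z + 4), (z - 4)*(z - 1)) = z - 4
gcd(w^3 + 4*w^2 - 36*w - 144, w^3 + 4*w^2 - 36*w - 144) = w^3 + 4*w^2 - 36*w - 144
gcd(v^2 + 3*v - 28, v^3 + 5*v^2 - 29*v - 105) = v + 7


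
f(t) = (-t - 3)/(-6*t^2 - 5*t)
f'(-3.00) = 0.03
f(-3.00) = 0.00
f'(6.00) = -0.00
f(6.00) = 0.04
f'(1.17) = -0.33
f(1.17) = 0.30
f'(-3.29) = 0.02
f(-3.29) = -0.01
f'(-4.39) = 0.00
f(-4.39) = -0.01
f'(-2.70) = 0.04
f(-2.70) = 0.01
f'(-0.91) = 73.00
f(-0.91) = 4.99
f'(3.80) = -0.02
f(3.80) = 0.06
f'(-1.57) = 0.56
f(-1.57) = 0.21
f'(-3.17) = 0.02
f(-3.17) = -0.00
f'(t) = (-t - 3)*(12*t + 5)/(-6*t^2 - 5*t)^2 - 1/(-6*t^2 - 5*t) = (t*(6*t + 5) - (t + 3)*(12*t + 5))/(t^2*(6*t + 5)^2)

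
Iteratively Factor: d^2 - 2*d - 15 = (d - 5)*(d + 3)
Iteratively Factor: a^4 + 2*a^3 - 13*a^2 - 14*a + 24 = (a + 2)*(a^3 - 13*a + 12) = (a + 2)*(a + 4)*(a^2 - 4*a + 3) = (a - 1)*(a + 2)*(a + 4)*(a - 3)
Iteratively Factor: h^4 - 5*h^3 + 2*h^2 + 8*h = (h - 4)*(h^3 - h^2 - 2*h) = h*(h - 4)*(h^2 - h - 2) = h*(h - 4)*(h + 1)*(h - 2)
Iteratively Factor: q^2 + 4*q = (q)*(q + 4)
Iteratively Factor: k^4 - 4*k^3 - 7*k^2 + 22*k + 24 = (k - 4)*(k^3 - 7*k - 6) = (k - 4)*(k - 3)*(k^2 + 3*k + 2) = (k - 4)*(k - 3)*(k + 2)*(k + 1)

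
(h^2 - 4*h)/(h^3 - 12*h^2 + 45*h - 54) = h*(h - 4)/(h^3 - 12*h^2 + 45*h - 54)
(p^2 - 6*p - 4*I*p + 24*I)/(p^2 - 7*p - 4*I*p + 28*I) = (p - 6)/(p - 7)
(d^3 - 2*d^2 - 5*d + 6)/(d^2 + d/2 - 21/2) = 2*(d^2 + d - 2)/(2*d + 7)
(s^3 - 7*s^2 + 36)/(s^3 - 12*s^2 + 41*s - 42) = (s^2 - 4*s - 12)/(s^2 - 9*s + 14)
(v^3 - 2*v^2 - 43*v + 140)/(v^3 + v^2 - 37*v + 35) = (v - 4)/(v - 1)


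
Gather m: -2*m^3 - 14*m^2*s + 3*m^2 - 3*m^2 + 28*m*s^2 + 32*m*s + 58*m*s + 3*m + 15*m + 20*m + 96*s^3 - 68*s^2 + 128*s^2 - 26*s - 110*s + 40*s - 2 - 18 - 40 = -2*m^3 - 14*m^2*s + m*(28*s^2 + 90*s + 38) + 96*s^3 + 60*s^2 - 96*s - 60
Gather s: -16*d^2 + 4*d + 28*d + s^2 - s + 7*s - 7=-16*d^2 + 32*d + s^2 + 6*s - 7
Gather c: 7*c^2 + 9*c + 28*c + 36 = 7*c^2 + 37*c + 36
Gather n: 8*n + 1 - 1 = 8*n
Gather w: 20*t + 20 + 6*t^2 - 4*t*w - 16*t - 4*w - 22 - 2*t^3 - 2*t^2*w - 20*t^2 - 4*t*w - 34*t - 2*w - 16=-2*t^3 - 14*t^2 - 30*t + w*(-2*t^2 - 8*t - 6) - 18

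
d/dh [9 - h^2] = -2*h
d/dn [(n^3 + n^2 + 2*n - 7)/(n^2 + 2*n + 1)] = (n^3 + 3*n^2 + 16)/(n^3 + 3*n^2 + 3*n + 1)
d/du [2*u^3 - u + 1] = 6*u^2 - 1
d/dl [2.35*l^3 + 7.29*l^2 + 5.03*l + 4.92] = 7.05*l^2 + 14.58*l + 5.03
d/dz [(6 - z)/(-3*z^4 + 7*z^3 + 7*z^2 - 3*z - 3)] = (3*z^4 - 7*z^3 - 7*z^2 + 3*z - (z - 6)*(12*z^3 - 21*z^2 - 14*z + 3) + 3)/(3*z^4 - 7*z^3 - 7*z^2 + 3*z + 3)^2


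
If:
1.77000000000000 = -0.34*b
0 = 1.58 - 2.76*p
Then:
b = -5.21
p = 0.57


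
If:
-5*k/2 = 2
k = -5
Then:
No Solution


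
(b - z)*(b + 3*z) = b^2 + 2*b*z - 3*z^2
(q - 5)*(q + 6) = q^2 + q - 30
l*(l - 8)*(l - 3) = l^3 - 11*l^2 + 24*l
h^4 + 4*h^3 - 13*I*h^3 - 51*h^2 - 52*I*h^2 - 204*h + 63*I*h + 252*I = (h + 4)*(h - 7*I)*(h - 3*I)^2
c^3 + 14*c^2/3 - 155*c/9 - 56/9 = (c - 8/3)*(c + 1/3)*(c + 7)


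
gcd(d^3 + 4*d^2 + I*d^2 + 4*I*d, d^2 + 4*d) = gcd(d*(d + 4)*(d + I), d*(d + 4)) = d^2 + 4*d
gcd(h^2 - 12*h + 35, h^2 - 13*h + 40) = h - 5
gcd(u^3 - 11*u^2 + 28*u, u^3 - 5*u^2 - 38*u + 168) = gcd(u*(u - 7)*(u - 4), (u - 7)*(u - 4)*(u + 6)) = u^2 - 11*u + 28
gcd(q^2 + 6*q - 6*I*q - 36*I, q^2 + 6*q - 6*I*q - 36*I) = q^2 + q*(6 - 6*I) - 36*I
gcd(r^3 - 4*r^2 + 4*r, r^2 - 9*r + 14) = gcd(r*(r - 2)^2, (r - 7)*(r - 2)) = r - 2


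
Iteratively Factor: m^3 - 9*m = (m)*(m^2 - 9) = m*(m + 3)*(m - 3)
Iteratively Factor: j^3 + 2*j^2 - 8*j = (j - 2)*(j^2 + 4*j) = (j - 2)*(j + 4)*(j)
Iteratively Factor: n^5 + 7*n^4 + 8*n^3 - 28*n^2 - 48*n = (n + 2)*(n^4 + 5*n^3 - 2*n^2 - 24*n) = (n - 2)*(n + 2)*(n^3 + 7*n^2 + 12*n) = (n - 2)*(n + 2)*(n + 4)*(n^2 + 3*n) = n*(n - 2)*(n + 2)*(n + 4)*(n + 3)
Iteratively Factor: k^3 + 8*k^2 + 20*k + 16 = (k + 4)*(k^2 + 4*k + 4) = (k + 2)*(k + 4)*(k + 2)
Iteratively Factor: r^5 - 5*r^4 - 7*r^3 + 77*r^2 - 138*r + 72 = (r - 3)*(r^4 - 2*r^3 - 13*r^2 + 38*r - 24) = (r - 3)*(r - 2)*(r^3 - 13*r + 12) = (r - 3)^2*(r - 2)*(r^2 + 3*r - 4) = (r - 3)^2*(r - 2)*(r - 1)*(r + 4)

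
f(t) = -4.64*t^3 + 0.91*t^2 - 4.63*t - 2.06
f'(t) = -13.92*t^2 + 1.82*t - 4.63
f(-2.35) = 74.06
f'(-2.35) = -85.78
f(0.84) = -8.06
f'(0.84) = -12.92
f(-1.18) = 12.29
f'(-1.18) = -26.16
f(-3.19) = 172.59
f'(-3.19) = -152.09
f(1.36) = -18.35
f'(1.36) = -27.90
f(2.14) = -53.27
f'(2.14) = -64.48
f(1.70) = -30.10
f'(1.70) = -41.76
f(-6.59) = 1395.90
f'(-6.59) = -621.14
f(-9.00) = 3495.88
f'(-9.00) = -1148.53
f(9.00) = -3352.58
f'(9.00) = -1115.77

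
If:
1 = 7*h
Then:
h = 1/7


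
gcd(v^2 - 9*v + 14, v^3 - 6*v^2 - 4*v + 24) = v - 2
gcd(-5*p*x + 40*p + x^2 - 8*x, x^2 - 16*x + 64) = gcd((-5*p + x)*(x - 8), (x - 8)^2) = x - 8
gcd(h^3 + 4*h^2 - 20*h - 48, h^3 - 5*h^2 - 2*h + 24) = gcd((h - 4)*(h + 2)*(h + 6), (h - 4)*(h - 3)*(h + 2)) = h^2 - 2*h - 8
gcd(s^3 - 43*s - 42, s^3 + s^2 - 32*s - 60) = 1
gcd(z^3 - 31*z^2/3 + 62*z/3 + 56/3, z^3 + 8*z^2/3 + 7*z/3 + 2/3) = z + 2/3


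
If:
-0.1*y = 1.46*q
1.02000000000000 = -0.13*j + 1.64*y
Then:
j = 12.6153846153846*y - 7.84615384615385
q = -0.0684931506849315*y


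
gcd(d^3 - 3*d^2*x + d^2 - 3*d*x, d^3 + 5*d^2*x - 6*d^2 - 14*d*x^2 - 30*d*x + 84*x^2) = 1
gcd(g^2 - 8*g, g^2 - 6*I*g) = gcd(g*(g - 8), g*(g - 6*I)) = g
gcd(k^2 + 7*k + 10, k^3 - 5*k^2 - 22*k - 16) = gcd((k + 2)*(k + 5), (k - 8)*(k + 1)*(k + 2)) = k + 2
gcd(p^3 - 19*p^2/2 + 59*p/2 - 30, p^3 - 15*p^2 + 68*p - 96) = p^2 - 7*p + 12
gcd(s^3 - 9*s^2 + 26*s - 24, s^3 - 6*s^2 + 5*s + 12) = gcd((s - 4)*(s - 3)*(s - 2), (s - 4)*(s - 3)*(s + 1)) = s^2 - 7*s + 12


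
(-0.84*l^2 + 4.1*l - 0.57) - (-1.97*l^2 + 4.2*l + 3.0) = 1.13*l^2 - 0.100000000000001*l - 3.57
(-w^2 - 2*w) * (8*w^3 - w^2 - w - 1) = -8*w^5 - 15*w^4 + 3*w^3 + 3*w^2 + 2*w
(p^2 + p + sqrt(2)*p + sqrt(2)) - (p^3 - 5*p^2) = -p^3 + 6*p^2 + p + sqrt(2)*p + sqrt(2)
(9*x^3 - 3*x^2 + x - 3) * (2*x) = 18*x^4 - 6*x^3 + 2*x^2 - 6*x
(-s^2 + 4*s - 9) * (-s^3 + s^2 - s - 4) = s^5 - 5*s^4 + 14*s^3 - 9*s^2 - 7*s + 36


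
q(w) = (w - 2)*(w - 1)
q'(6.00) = 9.00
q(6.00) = 20.00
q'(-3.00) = -9.00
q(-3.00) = 20.00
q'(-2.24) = -7.48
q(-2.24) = 13.74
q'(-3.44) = -9.88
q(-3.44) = 24.15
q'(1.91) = 0.82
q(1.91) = -0.08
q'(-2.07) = -7.14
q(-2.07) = 12.49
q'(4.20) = 5.40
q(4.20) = 7.04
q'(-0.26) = -3.52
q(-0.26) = 2.85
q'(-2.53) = -8.06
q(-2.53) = 15.99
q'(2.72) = 2.44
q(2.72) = 1.24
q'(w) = 2*w - 3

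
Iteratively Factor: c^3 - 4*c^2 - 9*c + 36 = (c - 4)*(c^2 - 9) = (c - 4)*(c + 3)*(c - 3)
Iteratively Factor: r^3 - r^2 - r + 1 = (r + 1)*(r^2 - 2*r + 1) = (r - 1)*(r + 1)*(r - 1)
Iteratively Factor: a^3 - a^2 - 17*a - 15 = (a + 1)*(a^2 - 2*a - 15) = (a + 1)*(a + 3)*(a - 5)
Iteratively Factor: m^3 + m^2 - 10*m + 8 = (m + 4)*(m^2 - 3*m + 2) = (m - 2)*(m + 4)*(m - 1)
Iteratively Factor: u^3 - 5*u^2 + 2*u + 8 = (u + 1)*(u^2 - 6*u + 8) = (u - 2)*(u + 1)*(u - 4)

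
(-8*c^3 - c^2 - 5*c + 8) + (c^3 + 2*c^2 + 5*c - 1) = -7*c^3 + c^2 + 7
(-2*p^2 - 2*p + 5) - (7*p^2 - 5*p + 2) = -9*p^2 + 3*p + 3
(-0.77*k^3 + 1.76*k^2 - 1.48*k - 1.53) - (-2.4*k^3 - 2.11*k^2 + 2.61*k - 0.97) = 1.63*k^3 + 3.87*k^2 - 4.09*k - 0.56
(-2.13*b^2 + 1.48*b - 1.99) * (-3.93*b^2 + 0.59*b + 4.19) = 8.3709*b^4 - 7.0731*b^3 - 0.230799999999999*b^2 + 5.0271*b - 8.3381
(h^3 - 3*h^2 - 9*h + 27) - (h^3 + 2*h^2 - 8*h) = -5*h^2 - h + 27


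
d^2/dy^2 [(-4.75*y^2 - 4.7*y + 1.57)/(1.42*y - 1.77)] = (-7.105427357601e-15*y^2 - 3.5527136788005e-15*y - 47.057014)/(2.863288*y^3 - 10.707084*y^2 + 13.346154*y - 5.545233)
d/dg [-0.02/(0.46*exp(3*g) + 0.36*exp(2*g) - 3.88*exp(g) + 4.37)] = (0.0276*exp(2*g) + 0.0144*exp(g) - 0.0776)*exp(g)/(0.46*exp(3*g) + 0.36*exp(2*g) - 3.88*exp(g) + 4.37)^2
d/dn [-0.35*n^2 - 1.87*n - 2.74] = -0.7*n - 1.87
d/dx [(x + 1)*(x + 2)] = 2*x + 3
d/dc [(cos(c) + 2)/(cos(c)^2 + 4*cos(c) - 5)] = (cos(c)^2 + 4*cos(c) + 13)*sin(c)/(cos(c)^2 + 4*cos(c) - 5)^2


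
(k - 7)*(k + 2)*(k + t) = k^3 + k^2*t - 5*k^2 - 5*k*t - 14*k - 14*t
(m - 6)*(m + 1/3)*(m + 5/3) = m^3 - 4*m^2 - 103*m/9 - 10/3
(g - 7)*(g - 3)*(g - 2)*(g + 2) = g^4 - 10*g^3 + 17*g^2 + 40*g - 84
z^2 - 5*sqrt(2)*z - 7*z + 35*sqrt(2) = (z - 7)*(z - 5*sqrt(2))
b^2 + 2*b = b*(b + 2)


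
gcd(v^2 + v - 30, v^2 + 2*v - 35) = v - 5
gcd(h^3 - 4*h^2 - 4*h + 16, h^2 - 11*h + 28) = h - 4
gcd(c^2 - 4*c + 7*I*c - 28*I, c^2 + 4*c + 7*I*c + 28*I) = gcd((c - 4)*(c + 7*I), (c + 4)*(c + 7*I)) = c + 7*I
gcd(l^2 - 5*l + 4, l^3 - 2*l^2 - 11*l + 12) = l^2 - 5*l + 4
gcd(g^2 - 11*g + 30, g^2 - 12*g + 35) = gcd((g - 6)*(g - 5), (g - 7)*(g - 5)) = g - 5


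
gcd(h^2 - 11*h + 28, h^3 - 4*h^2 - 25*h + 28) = h - 7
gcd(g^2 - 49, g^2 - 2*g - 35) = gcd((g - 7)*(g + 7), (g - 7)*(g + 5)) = g - 7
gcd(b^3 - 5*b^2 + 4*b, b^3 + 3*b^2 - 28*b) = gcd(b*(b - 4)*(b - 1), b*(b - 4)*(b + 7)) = b^2 - 4*b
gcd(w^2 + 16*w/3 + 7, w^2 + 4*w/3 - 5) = w + 3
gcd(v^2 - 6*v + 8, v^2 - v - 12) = v - 4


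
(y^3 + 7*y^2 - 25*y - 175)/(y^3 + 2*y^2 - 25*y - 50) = (y + 7)/(y + 2)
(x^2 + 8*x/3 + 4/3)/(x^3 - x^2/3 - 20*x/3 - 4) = 1/(x - 3)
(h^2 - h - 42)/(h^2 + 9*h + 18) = (h - 7)/(h + 3)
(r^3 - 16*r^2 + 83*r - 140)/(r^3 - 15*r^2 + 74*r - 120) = (r - 7)/(r - 6)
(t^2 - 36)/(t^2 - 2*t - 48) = (t - 6)/(t - 8)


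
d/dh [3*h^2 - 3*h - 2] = 6*h - 3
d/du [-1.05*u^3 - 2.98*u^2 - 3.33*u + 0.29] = -3.15*u^2 - 5.96*u - 3.33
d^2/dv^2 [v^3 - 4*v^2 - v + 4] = 6*v - 8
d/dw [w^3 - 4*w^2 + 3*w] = 3*w^2 - 8*w + 3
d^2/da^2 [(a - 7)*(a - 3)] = 2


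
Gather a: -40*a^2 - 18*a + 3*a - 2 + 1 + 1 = -40*a^2 - 15*a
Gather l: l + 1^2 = l + 1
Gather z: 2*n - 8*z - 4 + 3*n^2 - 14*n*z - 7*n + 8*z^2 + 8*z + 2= 3*n^2 - 14*n*z - 5*n + 8*z^2 - 2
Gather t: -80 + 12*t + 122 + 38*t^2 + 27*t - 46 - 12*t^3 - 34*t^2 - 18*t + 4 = -12*t^3 + 4*t^2 + 21*t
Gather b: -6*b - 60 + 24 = -6*b - 36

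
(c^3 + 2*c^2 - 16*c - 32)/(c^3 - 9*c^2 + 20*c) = (c^2 + 6*c + 8)/(c*(c - 5))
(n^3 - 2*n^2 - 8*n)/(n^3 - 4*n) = (n - 4)/(n - 2)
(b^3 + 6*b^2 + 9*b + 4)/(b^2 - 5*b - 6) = (b^2 + 5*b + 4)/(b - 6)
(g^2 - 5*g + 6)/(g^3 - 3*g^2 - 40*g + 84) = (g - 3)/(g^2 - g - 42)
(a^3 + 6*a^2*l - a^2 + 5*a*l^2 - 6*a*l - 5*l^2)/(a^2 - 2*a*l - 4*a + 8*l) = (a^3 + 6*a^2*l - a^2 + 5*a*l^2 - 6*a*l - 5*l^2)/(a^2 - 2*a*l - 4*a + 8*l)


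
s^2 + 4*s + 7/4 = (s + 1/2)*(s + 7/2)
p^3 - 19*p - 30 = (p - 5)*(p + 2)*(p + 3)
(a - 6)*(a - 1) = a^2 - 7*a + 6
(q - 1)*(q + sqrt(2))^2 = q^3 - q^2 + 2*sqrt(2)*q^2 - 2*sqrt(2)*q + 2*q - 2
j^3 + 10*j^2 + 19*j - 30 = (j - 1)*(j + 5)*(j + 6)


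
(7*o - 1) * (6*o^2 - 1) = 42*o^3 - 6*o^2 - 7*o + 1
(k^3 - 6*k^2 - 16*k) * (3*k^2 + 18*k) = 3*k^5 - 156*k^3 - 288*k^2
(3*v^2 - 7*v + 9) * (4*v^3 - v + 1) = 12*v^5 - 28*v^4 + 33*v^3 + 10*v^2 - 16*v + 9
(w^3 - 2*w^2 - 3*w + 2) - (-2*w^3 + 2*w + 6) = 3*w^3 - 2*w^2 - 5*w - 4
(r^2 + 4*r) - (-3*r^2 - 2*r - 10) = 4*r^2 + 6*r + 10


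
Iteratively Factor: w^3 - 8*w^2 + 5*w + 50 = (w - 5)*(w^2 - 3*w - 10) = (w - 5)^2*(w + 2)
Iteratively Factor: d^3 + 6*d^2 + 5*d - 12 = (d - 1)*(d^2 + 7*d + 12) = (d - 1)*(d + 4)*(d + 3)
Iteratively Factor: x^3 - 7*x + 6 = (x - 1)*(x^2 + x - 6) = (x - 2)*(x - 1)*(x + 3)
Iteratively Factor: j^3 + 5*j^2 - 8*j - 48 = (j - 3)*(j^2 + 8*j + 16) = (j - 3)*(j + 4)*(j + 4)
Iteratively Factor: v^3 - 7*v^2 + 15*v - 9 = (v - 3)*(v^2 - 4*v + 3) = (v - 3)^2*(v - 1)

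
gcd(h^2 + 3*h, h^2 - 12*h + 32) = 1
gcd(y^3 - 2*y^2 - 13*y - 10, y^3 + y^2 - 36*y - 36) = y + 1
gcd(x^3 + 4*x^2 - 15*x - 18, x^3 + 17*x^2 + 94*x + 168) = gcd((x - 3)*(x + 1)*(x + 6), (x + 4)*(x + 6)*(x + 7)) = x + 6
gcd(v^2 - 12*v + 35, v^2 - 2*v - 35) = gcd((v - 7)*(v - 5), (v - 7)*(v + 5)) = v - 7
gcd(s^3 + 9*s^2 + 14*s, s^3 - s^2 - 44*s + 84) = s + 7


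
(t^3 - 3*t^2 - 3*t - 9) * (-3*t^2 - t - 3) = -3*t^5 + 8*t^4 + 9*t^3 + 39*t^2 + 18*t + 27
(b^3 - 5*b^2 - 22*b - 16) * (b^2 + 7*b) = b^5 + 2*b^4 - 57*b^3 - 170*b^2 - 112*b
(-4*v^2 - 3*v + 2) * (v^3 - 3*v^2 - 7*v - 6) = -4*v^5 + 9*v^4 + 39*v^3 + 39*v^2 + 4*v - 12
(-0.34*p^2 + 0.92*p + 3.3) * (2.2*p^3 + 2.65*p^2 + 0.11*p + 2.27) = -0.748*p^5 + 1.123*p^4 + 9.6606*p^3 + 8.0744*p^2 + 2.4514*p + 7.491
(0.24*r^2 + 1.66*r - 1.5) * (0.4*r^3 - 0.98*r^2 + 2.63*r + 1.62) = 0.096*r^5 + 0.4288*r^4 - 1.5956*r^3 + 6.2246*r^2 - 1.2558*r - 2.43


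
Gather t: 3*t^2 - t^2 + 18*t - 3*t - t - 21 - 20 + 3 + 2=2*t^2 + 14*t - 36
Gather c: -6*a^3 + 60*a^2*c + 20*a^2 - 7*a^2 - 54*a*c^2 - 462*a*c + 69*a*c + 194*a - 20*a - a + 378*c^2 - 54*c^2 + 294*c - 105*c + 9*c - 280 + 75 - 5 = -6*a^3 + 13*a^2 + 173*a + c^2*(324 - 54*a) + c*(60*a^2 - 393*a + 198) - 210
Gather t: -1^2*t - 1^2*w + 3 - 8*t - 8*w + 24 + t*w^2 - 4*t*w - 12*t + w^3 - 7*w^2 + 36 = t*(w^2 - 4*w - 21) + w^3 - 7*w^2 - 9*w + 63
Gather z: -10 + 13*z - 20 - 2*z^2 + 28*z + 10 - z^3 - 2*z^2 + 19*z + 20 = -z^3 - 4*z^2 + 60*z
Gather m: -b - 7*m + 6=-b - 7*m + 6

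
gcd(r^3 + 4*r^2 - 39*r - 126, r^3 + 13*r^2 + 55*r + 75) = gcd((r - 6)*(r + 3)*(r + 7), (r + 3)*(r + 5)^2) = r + 3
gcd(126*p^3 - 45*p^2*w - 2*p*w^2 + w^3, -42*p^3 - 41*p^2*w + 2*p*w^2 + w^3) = 42*p^2 - p*w - w^2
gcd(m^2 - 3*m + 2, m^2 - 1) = m - 1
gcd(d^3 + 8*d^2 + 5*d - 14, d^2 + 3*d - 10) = 1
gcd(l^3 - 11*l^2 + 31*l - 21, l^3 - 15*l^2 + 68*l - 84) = l - 7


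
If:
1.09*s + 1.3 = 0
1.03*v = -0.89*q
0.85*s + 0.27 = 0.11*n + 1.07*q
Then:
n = 11.2574055158325*v - 6.76146788990826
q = -1.15730337078652*v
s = -1.19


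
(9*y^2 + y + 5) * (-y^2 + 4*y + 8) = -9*y^4 + 35*y^3 + 71*y^2 + 28*y + 40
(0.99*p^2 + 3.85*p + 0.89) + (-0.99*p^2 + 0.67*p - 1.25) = 4.52*p - 0.36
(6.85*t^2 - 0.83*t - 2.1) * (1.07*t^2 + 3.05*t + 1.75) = 7.3295*t^4 + 20.0044*t^3 + 7.209*t^2 - 7.8575*t - 3.675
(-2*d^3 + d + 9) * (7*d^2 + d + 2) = -14*d^5 - 2*d^4 + 3*d^3 + 64*d^2 + 11*d + 18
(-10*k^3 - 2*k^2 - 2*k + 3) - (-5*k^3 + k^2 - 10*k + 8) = -5*k^3 - 3*k^2 + 8*k - 5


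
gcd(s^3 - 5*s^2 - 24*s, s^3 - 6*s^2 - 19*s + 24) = s^2 - 5*s - 24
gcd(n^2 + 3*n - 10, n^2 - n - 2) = n - 2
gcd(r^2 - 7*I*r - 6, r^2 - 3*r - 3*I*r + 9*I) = 1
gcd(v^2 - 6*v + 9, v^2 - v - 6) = v - 3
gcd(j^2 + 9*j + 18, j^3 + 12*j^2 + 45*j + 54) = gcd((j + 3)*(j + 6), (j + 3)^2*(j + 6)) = j^2 + 9*j + 18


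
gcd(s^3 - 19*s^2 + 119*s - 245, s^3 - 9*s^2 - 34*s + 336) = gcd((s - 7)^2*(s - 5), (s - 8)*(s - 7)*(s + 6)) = s - 7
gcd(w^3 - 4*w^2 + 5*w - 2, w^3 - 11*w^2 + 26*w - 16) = w^2 - 3*w + 2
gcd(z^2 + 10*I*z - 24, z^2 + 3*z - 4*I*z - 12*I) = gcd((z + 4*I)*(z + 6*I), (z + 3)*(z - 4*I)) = 1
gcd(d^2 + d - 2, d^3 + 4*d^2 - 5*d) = d - 1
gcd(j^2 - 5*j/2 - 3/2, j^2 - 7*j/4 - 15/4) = j - 3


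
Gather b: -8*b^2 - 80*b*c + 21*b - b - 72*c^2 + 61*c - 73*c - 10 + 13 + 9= -8*b^2 + b*(20 - 80*c) - 72*c^2 - 12*c + 12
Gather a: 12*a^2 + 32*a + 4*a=12*a^2 + 36*a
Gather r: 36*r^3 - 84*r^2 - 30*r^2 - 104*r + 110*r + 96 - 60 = 36*r^3 - 114*r^2 + 6*r + 36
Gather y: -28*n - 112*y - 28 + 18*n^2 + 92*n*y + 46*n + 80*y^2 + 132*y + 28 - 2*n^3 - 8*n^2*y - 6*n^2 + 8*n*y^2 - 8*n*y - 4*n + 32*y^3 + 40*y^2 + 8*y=-2*n^3 + 12*n^2 + 14*n + 32*y^3 + y^2*(8*n + 120) + y*(-8*n^2 + 84*n + 28)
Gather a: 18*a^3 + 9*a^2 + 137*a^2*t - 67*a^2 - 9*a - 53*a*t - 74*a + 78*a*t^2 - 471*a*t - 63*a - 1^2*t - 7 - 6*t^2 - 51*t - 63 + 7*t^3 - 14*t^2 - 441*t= 18*a^3 + a^2*(137*t - 58) + a*(78*t^2 - 524*t - 146) + 7*t^3 - 20*t^2 - 493*t - 70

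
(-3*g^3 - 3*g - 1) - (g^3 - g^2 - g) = -4*g^3 + g^2 - 2*g - 1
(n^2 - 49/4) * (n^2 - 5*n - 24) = n^4 - 5*n^3 - 145*n^2/4 + 245*n/4 + 294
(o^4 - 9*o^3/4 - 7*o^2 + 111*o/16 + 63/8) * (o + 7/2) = o^5 + 5*o^4/4 - 119*o^3/8 - 281*o^2/16 + 1029*o/32 + 441/16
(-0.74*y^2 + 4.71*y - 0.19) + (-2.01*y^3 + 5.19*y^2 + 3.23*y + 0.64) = -2.01*y^3 + 4.45*y^2 + 7.94*y + 0.45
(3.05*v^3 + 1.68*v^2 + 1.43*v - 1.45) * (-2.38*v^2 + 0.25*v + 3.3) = -7.259*v^5 - 3.2359*v^4 + 7.0816*v^3 + 9.3525*v^2 + 4.3565*v - 4.785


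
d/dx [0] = 0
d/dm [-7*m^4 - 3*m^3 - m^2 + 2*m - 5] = -28*m^3 - 9*m^2 - 2*m + 2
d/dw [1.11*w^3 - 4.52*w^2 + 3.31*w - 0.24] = 3.33*w^2 - 9.04*w + 3.31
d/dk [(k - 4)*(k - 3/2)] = 2*k - 11/2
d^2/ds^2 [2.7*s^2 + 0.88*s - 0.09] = 5.40000000000000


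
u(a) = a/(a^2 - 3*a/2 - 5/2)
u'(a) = a*(3/2 - 2*a)/(a^2 - 3*a/2 - 5/2)^2 + 1/(a^2 - 3*a/2 - 5/2)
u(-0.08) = 0.03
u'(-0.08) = -0.44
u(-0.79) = 1.14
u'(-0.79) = -6.54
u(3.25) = 1.02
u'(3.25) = -1.29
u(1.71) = -0.80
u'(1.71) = -1.18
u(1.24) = -0.44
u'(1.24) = -0.51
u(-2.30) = -0.37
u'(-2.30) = -0.20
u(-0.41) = 0.24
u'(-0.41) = -0.91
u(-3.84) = -0.21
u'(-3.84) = -0.05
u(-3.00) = -0.27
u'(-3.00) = -0.10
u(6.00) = 0.24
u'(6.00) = -0.06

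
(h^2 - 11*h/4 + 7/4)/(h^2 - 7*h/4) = (h - 1)/h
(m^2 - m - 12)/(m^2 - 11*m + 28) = (m + 3)/(m - 7)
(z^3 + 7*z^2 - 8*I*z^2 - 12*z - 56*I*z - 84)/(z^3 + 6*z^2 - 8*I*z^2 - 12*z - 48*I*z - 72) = (z + 7)/(z + 6)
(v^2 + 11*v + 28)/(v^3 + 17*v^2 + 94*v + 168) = 1/(v + 6)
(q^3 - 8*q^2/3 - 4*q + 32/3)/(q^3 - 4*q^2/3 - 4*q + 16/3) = (3*q - 8)/(3*q - 4)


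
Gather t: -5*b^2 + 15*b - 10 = -5*b^2 + 15*b - 10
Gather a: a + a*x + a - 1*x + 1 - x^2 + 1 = a*(x + 2) - x^2 - x + 2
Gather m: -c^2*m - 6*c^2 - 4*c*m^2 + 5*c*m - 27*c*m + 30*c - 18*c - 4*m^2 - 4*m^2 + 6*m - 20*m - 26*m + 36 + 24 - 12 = -6*c^2 + 12*c + m^2*(-4*c - 8) + m*(-c^2 - 22*c - 40) + 48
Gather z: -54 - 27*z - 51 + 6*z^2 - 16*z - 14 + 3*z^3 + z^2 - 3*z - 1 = 3*z^3 + 7*z^2 - 46*z - 120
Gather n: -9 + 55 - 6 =40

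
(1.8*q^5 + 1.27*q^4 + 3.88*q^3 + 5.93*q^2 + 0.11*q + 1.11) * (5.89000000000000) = 10.602*q^5 + 7.4803*q^4 + 22.8532*q^3 + 34.9277*q^2 + 0.6479*q + 6.5379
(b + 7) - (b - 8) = 15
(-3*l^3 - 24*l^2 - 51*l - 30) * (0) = 0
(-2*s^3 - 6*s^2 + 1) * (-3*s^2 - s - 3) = 6*s^5 + 20*s^4 + 12*s^3 + 15*s^2 - s - 3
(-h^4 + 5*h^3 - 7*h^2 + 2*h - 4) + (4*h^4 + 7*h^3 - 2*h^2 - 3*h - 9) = 3*h^4 + 12*h^3 - 9*h^2 - h - 13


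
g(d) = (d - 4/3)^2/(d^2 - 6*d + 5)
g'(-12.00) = -0.01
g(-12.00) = 0.80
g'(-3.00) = -0.05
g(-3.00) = 0.59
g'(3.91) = -2.83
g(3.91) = -2.09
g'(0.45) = -0.07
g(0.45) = 0.31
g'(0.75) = 0.26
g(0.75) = 0.32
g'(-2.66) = -0.06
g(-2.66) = 0.57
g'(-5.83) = -0.03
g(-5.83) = 0.69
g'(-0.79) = -0.09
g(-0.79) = 0.44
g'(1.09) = 3.21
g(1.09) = -0.17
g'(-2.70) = -0.05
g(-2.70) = 0.57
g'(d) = (6 - 2*d)*(d - 4/3)^2/(d^2 - 6*d + 5)^2 + (2*d - 8/3)/(d^2 - 6*d + 5) = 2*(-15*d^2 + 29*d - 12)/(9*(d^4 - 12*d^3 + 46*d^2 - 60*d + 25))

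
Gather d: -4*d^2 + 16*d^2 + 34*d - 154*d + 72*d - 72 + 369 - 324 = 12*d^2 - 48*d - 27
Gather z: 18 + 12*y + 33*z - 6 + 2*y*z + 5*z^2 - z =12*y + 5*z^2 + z*(2*y + 32) + 12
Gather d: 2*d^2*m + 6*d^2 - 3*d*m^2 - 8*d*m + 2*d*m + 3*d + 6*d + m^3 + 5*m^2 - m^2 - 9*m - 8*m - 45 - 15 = d^2*(2*m + 6) + d*(-3*m^2 - 6*m + 9) + m^3 + 4*m^2 - 17*m - 60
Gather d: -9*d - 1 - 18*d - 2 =-27*d - 3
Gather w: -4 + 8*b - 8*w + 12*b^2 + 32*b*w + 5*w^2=12*b^2 + 8*b + 5*w^2 + w*(32*b - 8) - 4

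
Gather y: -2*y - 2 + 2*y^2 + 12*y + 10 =2*y^2 + 10*y + 8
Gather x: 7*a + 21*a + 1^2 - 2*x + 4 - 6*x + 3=28*a - 8*x + 8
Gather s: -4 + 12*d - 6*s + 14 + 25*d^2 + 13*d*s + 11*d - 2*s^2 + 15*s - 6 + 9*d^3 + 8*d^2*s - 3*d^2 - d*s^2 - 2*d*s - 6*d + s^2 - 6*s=9*d^3 + 22*d^2 + 17*d + s^2*(-d - 1) + s*(8*d^2 + 11*d + 3) + 4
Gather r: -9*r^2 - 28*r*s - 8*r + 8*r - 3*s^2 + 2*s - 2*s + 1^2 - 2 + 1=-9*r^2 - 28*r*s - 3*s^2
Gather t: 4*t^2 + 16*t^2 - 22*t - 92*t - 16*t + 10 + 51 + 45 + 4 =20*t^2 - 130*t + 110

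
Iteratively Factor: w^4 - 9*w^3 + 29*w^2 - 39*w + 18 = (w - 1)*(w^3 - 8*w^2 + 21*w - 18) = (w - 3)*(w - 1)*(w^2 - 5*w + 6) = (w - 3)^2*(w - 1)*(w - 2)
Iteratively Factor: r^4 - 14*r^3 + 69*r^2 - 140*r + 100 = (r - 5)*(r^3 - 9*r^2 + 24*r - 20) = (r - 5)*(r - 2)*(r^2 - 7*r + 10) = (r - 5)^2*(r - 2)*(r - 2)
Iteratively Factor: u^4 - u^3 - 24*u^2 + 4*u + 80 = (u + 4)*(u^3 - 5*u^2 - 4*u + 20) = (u - 2)*(u + 4)*(u^2 - 3*u - 10) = (u - 2)*(u + 2)*(u + 4)*(u - 5)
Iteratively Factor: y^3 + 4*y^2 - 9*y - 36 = (y + 3)*(y^2 + y - 12) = (y - 3)*(y + 3)*(y + 4)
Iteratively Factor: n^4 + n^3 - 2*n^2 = (n)*(n^3 + n^2 - 2*n) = n*(n + 2)*(n^2 - n) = n*(n - 1)*(n + 2)*(n)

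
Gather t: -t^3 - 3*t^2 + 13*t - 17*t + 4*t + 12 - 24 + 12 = -t^3 - 3*t^2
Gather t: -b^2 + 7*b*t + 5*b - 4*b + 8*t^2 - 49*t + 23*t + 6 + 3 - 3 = -b^2 + b + 8*t^2 + t*(7*b - 26) + 6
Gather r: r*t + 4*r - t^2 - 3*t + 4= r*(t + 4) - t^2 - 3*t + 4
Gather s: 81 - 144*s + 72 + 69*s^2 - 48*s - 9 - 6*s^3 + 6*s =-6*s^3 + 69*s^2 - 186*s + 144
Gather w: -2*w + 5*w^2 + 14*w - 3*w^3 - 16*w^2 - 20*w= -3*w^3 - 11*w^2 - 8*w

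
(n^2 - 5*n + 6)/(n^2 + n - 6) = (n - 3)/(n + 3)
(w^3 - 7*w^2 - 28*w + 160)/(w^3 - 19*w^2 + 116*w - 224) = (w + 5)/(w - 7)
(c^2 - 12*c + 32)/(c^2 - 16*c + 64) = (c - 4)/(c - 8)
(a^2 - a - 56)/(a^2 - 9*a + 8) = (a + 7)/(a - 1)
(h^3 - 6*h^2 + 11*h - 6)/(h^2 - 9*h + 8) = (h^2 - 5*h + 6)/(h - 8)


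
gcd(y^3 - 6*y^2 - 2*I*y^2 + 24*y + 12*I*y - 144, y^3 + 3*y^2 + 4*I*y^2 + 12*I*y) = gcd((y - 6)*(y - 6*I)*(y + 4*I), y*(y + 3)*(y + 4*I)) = y + 4*I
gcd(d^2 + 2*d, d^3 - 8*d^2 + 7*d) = d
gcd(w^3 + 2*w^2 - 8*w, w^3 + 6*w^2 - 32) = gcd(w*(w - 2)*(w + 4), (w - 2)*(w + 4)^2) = w^2 + 2*w - 8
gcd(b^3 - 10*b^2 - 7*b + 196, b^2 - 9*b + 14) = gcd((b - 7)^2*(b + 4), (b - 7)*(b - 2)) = b - 7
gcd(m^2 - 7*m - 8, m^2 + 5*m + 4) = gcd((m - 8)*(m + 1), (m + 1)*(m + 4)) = m + 1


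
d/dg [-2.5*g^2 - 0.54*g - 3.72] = -5.0*g - 0.54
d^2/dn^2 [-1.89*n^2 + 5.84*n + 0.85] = -3.78000000000000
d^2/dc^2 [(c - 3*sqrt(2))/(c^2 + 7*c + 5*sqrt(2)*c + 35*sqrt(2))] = 2*((c - 3*sqrt(2))*(2*c + 7 + 5*sqrt(2))^2 - (3*c + 2*sqrt(2) + 7)*(c^2 + 7*c + 5*sqrt(2)*c + 35*sqrt(2)))/(c^2 + 7*c + 5*sqrt(2)*c + 35*sqrt(2))^3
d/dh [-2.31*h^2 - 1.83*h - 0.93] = -4.62*h - 1.83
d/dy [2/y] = -2/y^2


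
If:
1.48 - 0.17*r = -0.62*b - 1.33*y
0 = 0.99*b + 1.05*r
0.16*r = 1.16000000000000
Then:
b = -7.69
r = 7.25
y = 3.40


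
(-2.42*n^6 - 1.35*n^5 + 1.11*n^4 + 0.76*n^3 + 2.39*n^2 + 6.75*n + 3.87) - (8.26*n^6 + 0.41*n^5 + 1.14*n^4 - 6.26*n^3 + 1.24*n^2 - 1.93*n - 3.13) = -10.68*n^6 - 1.76*n^5 - 0.0299999999999998*n^4 + 7.02*n^3 + 1.15*n^2 + 8.68*n + 7.0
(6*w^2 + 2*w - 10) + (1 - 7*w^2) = -w^2 + 2*w - 9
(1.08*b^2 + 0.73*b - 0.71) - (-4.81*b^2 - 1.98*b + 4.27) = 5.89*b^2 + 2.71*b - 4.98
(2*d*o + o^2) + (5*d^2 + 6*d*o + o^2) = 5*d^2 + 8*d*o + 2*o^2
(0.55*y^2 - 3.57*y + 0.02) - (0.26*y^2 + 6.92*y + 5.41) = 0.29*y^2 - 10.49*y - 5.39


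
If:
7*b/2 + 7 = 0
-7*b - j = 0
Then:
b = -2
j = 14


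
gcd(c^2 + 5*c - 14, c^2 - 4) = c - 2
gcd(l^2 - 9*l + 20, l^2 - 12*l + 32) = l - 4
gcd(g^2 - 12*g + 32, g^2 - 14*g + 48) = g - 8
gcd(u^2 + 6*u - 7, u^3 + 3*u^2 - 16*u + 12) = u - 1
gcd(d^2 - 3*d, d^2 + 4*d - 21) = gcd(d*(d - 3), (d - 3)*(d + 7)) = d - 3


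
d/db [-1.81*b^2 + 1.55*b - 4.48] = 1.55 - 3.62*b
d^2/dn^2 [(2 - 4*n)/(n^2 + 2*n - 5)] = 4*(-4*(n + 1)^2*(2*n - 1) + 3*(2*n + 1)*(n^2 + 2*n - 5))/(n^2 + 2*n - 5)^3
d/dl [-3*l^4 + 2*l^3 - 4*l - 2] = -12*l^3 + 6*l^2 - 4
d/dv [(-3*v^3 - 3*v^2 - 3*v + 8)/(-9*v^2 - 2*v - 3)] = (27*v^4 + 12*v^3 + 6*v^2 + 162*v + 25)/(81*v^4 + 36*v^3 + 58*v^2 + 12*v + 9)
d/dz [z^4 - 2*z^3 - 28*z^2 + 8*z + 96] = 4*z^3 - 6*z^2 - 56*z + 8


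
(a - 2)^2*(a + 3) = a^3 - a^2 - 8*a + 12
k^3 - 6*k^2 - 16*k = k*(k - 8)*(k + 2)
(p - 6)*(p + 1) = p^2 - 5*p - 6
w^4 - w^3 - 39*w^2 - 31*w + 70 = (w - 7)*(w - 1)*(w + 2)*(w + 5)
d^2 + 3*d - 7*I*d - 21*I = (d + 3)*(d - 7*I)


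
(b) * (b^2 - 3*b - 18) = b^3 - 3*b^2 - 18*b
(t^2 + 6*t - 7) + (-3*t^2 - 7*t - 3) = -2*t^2 - t - 10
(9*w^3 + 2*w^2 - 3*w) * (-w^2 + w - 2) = -9*w^5 + 7*w^4 - 13*w^3 - 7*w^2 + 6*w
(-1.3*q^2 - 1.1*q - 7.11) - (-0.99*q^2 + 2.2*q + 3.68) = -0.31*q^2 - 3.3*q - 10.79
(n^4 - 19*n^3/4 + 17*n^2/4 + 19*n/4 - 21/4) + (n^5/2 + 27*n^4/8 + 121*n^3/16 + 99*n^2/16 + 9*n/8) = n^5/2 + 35*n^4/8 + 45*n^3/16 + 167*n^2/16 + 47*n/8 - 21/4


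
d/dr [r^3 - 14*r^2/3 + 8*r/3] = 3*r^2 - 28*r/3 + 8/3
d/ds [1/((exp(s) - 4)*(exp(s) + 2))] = 2*(1 - exp(s))*exp(s)/(exp(4*s) - 4*exp(3*s) - 12*exp(2*s) + 32*exp(s) + 64)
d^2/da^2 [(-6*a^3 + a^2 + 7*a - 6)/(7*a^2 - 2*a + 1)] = 6*(125*a^3 - 289*a^2 + 29*a + 11)/(343*a^6 - 294*a^5 + 231*a^4 - 92*a^3 + 33*a^2 - 6*a + 1)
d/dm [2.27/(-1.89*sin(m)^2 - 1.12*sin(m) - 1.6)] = (8.5806*sin(m) + 2.5424)*cos(m)/(1.89*sin(m)^2 + 1.12*sin(m) + 1.6)^2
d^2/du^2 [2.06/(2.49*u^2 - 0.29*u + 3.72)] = (-25.544412*u^2 + 2.975052*u + 2.06*(4.98*u - 0.29)*(9.96*u - 0.58) - 38.162736)/(2.49*u^2 - 0.29*u + 3.72)^3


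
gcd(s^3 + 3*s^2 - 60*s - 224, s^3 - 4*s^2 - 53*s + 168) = s^2 - s - 56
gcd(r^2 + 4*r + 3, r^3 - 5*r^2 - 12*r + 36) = r + 3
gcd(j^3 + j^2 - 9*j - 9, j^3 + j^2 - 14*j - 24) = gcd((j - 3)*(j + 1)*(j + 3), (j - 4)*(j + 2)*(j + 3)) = j + 3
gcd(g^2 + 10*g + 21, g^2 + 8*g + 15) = g + 3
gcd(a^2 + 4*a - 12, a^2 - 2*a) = a - 2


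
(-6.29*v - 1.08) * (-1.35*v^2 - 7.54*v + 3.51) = 8.4915*v^3 + 48.8846*v^2 - 13.9347*v - 3.7908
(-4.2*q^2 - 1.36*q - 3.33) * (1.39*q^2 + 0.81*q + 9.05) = -5.838*q^4 - 5.2924*q^3 - 43.7403*q^2 - 15.0053*q - 30.1365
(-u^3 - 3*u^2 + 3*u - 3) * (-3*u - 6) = 3*u^4 + 15*u^3 + 9*u^2 - 9*u + 18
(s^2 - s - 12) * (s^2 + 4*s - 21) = s^4 + 3*s^3 - 37*s^2 - 27*s + 252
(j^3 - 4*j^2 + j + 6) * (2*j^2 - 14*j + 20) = 2*j^5 - 22*j^4 + 78*j^3 - 82*j^2 - 64*j + 120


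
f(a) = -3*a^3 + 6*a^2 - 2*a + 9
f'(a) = -9*a^2 + 12*a - 2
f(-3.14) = 167.32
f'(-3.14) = -128.42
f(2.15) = 2.62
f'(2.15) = -17.80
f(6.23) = -496.00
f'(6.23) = -276.56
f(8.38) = -1351.86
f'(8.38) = -533.46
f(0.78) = 9.67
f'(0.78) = 1.88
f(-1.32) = 28.99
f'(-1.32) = -33.52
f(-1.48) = 34.83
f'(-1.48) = -39.47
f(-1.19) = 24.93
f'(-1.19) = -29.02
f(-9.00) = 2700.00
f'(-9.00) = -839.00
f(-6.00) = 885.00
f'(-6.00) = -398.00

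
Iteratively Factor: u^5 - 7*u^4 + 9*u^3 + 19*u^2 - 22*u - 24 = (u + 1)*(u^4 - 8*u^3 + 17*u^2 + 2*u - 24) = (u - 3)*(u + 1)*(u^3 - 5*u^2 + 2*u + 8) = (u - 3)*(u - 2)*(u + 1)*(u^2 - 3*u - 4) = (u - 3)*(u - 2)*(u + 1)^2*(u - 4)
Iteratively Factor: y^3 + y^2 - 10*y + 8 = (y - 2)*(y^2 + 3*y - 4) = (y - 2)*(y + 4)*(y - 1)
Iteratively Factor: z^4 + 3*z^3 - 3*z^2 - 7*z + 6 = (z - 1)*(z^3 + 4*z^2 + z - 6) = (z - 1)*(z + 2)*(z^2 + 2*z - 3) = (z - 1)*(z + 2)*(z + 3)*(z - 1)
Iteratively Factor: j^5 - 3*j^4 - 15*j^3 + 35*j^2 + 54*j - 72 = (j - 3)*(j^4 - 15*j^2 - 10*j + 24) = (j - 3)*(j - 1)*(j^3 + j^2 - 14*j - 24) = (j - 4)*(j - 3)*(j - 1)*(j^2 + 5*j + 6) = (j - 4)*(j - 3)*(j - 1)*(j + 2)*(j + 3)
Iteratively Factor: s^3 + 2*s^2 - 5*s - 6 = (s + 3)*(s^2 - s - 2) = (s - 2)*(s + 3)*(s + 1)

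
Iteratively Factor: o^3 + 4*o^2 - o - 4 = (o + 4)*(o^2 - 1) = (o + 1)*(o + 4)*(o - 1)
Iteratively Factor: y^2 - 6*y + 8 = (y - 4)*(y - 2)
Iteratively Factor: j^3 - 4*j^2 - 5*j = (j - 5)*(j^2 + j) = j*(j - 5)*(j + 1)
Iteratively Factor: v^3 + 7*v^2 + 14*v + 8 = (v + 1)*(v^2 + 6*v + 8) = (v + 1)*(v + 2)*(v + 4)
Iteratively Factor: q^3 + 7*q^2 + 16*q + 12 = (q + 2)*(q^2 + 5*q + 6) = (q + 2)*(q + 3)*(q + 2)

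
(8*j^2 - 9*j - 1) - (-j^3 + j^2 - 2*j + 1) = j^3 + 7*j^2 - 7*j - 2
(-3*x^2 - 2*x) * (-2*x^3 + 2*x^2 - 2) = 6*x^5 - 2*x^4 - 4*x^3 + 6*x^2 + 4*x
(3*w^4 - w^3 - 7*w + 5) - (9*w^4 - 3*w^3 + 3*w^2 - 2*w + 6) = -6*w^4 + 2*w^3 - 3*w^2 - 5*w - 1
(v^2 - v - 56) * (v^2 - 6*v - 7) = v^4 - 7*v^3 - 57*v^2 + 343*v + 392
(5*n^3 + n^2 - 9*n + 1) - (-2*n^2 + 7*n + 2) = 5*n^3 + 3*n^2 - 16*n - 1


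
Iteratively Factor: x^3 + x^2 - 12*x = (x + 4)*(x^2 - 3*x) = x*(x + 4)*(x - 3)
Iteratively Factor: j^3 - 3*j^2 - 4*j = (j - 4)*(j^2 + j) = j*(j - 4)*(j + 1)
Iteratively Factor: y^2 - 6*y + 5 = (y - 1)*(y - 5)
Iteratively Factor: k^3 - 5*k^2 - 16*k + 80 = (k - 4)*(k^2 - k - 20) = (k - 5)*(k - 4)*(k + 4)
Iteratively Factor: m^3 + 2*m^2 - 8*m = (m - 2)*(m^2 + 4*m) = m*(m - 2)*(m + 4)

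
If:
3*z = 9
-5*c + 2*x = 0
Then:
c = 2*x/5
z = 3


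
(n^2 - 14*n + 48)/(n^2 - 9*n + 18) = (n - 8)/(n - 3)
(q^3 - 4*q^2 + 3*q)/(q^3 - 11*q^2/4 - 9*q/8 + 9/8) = 8*q*(q - 1)/(8*q^2 + 2*q - 3)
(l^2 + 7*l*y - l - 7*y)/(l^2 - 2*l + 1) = (l + 7*y)/(l - 1)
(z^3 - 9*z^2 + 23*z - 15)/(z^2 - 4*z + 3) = z - 5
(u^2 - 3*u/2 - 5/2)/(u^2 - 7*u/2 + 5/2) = (u + 1)/(u - 1)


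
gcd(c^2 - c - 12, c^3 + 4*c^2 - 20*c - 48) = c - 4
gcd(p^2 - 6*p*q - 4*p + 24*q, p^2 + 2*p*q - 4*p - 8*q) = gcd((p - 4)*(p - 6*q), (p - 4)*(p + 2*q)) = p - 4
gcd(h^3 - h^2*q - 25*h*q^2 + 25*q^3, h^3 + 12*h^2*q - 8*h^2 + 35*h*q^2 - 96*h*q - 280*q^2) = h + 5*q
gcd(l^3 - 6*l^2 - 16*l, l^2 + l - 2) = l + 2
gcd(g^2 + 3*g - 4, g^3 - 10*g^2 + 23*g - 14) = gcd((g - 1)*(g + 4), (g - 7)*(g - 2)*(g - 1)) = g - 1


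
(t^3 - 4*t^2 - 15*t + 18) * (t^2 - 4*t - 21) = t^5 - 8*t^4 - 20*t^3 + 162*t^2 + 243*t - 378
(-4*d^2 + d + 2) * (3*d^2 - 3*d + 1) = -12*d^4 + 15*d^3 - d^2 - 5*d + 2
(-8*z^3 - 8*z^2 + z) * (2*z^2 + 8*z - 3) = -16*z^5 - 80*z^4 - 38*z^3 + 32*z^2 - 3*z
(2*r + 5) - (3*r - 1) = 6 - r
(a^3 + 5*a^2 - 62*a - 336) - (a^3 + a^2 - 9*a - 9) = 4*a^2 - 53*a - 327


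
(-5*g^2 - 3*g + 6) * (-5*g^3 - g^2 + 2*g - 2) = 25*g^5 + 20*g^4 - 37*g^3 - 2*g^2 + 18*g - 12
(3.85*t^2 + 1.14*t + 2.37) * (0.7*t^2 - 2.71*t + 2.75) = 2.695*t^4 - 9.6355*t^3 + 9.1571*t^2 - 3.2877*t + 6.5175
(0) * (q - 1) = 0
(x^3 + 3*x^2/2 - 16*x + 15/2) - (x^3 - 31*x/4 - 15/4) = 3*x^2/2 - 33*x/4 + 45/4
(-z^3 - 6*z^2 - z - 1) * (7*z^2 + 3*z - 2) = -7*z^5 - 45*z^4 - 23*z^3 + 2*z^2 - z + 2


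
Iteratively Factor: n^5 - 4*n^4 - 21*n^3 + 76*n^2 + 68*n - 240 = (n + 4)*(n^4 - 8*n^3 + 11*n^2 + 32*n - 60) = (n - 3)*(n + 4)*(n^3 - 5*n^2 - 4*n + 20) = (n - 3)*(n - 2)*(n + 4)*(n^2 - 3*n - 10) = (n - 5)*(n - 3)*(n - 2)*(n + 4)*(n + 2)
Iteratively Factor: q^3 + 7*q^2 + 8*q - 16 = (q - 1)*(q^2 + 8*q + 16) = (q - 1)*(q + 4)*(q + 4)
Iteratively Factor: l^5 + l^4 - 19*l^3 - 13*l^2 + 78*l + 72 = (l - 3)*(l^4 + 4*l^3 - 7*l^2 - 34*l - 24) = (l - 3)*(l + 4)*(l^3 - 7*l - 6) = (l - 3)*(l + 2)*(l + 4)*(l^2 - 2*l - 3) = (l - 3)^2*(l + 2)*(l + 4)*(l + 1)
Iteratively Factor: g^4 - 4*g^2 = (g)*(g^3 - 4*g) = g^2*(g^2 - 4) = g^2*(g + 2)*(g - 2)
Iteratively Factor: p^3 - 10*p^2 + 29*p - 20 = (p - 5)*(p^2 - 5*p + 4) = (p - 5)*(p - 4)*(p - 1)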